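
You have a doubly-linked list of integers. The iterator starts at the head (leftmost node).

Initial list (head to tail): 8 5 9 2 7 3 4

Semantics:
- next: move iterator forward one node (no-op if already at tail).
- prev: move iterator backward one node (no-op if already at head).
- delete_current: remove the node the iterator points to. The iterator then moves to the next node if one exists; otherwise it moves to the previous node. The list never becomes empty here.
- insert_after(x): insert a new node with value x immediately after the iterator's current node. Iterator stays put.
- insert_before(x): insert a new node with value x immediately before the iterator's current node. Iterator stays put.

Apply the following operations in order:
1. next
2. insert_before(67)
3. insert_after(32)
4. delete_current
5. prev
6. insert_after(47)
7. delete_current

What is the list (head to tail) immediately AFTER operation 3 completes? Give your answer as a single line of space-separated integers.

After 1 (next): list=[8, 5, 9, 2, 7, 3, 4] cursor@5
After 2 (insert_before(67)): list=[8, 67, 5, 9, 2, 7, 3, 4] cursor@5
After 3 (insert_after(32)): list=[8, 67, 5, 32, 9, 2, 7, 3, 4] cursor@5

Answer: 8 67 5 32 9 2 7 3 4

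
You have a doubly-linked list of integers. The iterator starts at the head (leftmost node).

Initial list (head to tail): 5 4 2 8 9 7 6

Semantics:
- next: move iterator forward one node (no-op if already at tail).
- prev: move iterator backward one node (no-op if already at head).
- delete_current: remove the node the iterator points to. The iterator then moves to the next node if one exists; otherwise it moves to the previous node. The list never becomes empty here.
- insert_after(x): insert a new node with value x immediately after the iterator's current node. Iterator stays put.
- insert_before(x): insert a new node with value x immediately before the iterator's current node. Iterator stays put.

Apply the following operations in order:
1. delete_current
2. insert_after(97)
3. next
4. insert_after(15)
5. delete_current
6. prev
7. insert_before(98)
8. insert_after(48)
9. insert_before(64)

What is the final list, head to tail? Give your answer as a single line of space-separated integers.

Answer: 98 64 4 48 15 2 8 9 7 6

Derivation:
After 1 (delete_current): list=[4, 2, 8, 9, 7, 6] cursor@4
After 2 (insert_after(97)): list=[4, 97, 2, 8, 9, 7, 6] cursor@4
After 3 (next): list=[4, 97, 2, 8, 9, 7, 6] cursor@97
After 4 (insert_after(15)): list=[4, 97, 15, 2, 8, 9, 7, 6] cursor@97
After 5 (delete_current): list=[4, 15, 2, 8, 9, 7, 6] cursor@15
After 6 (prev): list=[4, 15, 2, 8, 9, 7, 6] cursor@4
After 7 (insert_before(98)): list=[98, 4, 15, 2, 8, 9, 7, 6] cursor@4
After 8 (insert_after(48)): list=[98, 4, 48, 15, 2, 8, 9, 7, 6] cursor@4
After 9 (insert_before(64)): list=[98, 64, 4, 48, 15, 2, 8, 9, 7, 6] cursor@4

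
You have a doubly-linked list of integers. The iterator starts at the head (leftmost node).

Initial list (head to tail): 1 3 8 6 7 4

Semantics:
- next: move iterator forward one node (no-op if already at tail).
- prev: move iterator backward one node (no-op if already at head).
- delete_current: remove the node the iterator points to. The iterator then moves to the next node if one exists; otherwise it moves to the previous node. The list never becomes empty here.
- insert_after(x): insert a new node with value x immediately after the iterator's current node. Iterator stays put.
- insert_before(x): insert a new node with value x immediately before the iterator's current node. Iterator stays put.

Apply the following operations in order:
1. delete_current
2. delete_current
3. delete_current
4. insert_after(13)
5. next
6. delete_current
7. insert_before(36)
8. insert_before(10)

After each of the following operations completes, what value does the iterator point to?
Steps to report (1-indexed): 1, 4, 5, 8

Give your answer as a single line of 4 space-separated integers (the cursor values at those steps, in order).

Answer: 3 6 13 7

Derivation:
After 1 (delete_current): list=[3, 8, 6, 7, 4] cursor@3
After 2 (delete_current): list=[8, 6, 7, 4] cursor@8
After 3 (delete_current): list=[6, 7, 4] cursor@6
After 4 (insert_after(13)): list=[6, 13, 7, 4] cursor@6
After 5 (next): list=[6, 13, 7, 4] cursor@13
After 6 (delete_current): list=[6, 7, 4] cursor@7
After 7 (insert_before(36)): list=[6, 36, 7, 4] cursor@7
After 8 (insert_before(10)): list=[6, 36, 10, 7, 4] cursor@7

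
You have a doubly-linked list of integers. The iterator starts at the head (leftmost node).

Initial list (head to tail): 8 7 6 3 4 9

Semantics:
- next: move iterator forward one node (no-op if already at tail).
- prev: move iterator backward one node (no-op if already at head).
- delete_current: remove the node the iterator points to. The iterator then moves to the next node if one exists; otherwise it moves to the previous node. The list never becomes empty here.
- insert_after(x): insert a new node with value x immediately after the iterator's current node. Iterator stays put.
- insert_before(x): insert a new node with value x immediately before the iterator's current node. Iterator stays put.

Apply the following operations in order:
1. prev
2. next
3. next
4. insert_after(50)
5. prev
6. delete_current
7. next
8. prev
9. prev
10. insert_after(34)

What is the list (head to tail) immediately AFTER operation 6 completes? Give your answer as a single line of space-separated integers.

Answer: 8 6 50 3 4 9

Derivation:
After 1 (prev): list=[8, 7, 6, 3, 4, 9] cursor@8
After 2 (next): list=[8, 7, 6, 3, 4, 9] cursor@7
After 3 (next): list=[8, 7, 6, 3, 4, 9] cursor@6
After 4 (insert_after(50)): list=[8, 7, 6, 50, 3, 4, 9] cursor@6
After 5 (prev): list=[8, 7, 6, 50, 3, 4, 9] cursor@7
After 6 (delete_current): list=[8, 6, 50, 3, 4, 9] cursor@6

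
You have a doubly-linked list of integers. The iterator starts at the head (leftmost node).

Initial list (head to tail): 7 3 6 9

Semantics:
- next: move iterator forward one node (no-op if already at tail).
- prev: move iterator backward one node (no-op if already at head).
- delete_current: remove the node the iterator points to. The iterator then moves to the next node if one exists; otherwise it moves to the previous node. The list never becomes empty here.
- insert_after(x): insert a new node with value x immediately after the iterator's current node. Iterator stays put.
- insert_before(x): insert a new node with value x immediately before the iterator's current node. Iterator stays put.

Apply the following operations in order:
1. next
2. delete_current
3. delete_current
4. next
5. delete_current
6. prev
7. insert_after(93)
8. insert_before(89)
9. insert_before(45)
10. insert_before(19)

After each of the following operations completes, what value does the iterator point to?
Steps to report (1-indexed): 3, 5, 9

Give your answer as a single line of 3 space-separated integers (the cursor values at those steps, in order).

Answer: 9 7 7

Derivation:
After 1 (next): list=[7, 3, 6, 9] cursor@3
After 2 (delete_current): list=[7, 6, 9] cursor@6
After 3 (delete_current): list=[7, 9] cursor@9
After 4 (next): list=[7, 9] cursor@9
After 5 (delete_current): list=[7] cursor@7
After 6 (prev): list=[7] cursor@7
After 7 (insert_after(93)): list=[7, 93] cursor@7
After 8 (insert_before(89)): list=[89, 7, 93] cursor@7
After 9 (insert_before(45)): list=[89, 45, 7, 93] cursor@7
After 10 (insert_before(19)): list=[89, 45, 19, 7, 93] cursor@7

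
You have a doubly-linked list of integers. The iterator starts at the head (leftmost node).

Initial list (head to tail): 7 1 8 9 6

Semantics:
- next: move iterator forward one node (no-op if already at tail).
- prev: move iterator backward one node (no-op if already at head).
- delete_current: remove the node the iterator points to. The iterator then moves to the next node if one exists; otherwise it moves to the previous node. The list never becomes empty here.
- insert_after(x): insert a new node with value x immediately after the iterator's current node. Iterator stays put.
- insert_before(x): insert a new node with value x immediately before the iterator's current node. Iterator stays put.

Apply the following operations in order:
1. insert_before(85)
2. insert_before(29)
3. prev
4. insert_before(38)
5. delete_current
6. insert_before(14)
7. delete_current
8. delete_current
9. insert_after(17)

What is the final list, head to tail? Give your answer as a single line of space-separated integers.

Answer: 85 38 14 8 17 9 6

Derivation:
After 1 (insert_before(85)): list=[85, 7, 1, 8, 9, 6] cursor@7
After 2 (insert_before(29)): list=[85, 29, 7, 1, 8, 9, 6] cursor@7
After 3 (prev): list=[85, 29, 7, 1, 8, 9, 6] cursor@29
After 4 (insert_before(38)): list=[85, 38, 29, 7, 1, 8, 9, 6] cursor@29
After 5 (delete_current): list=[85, 38, 7, 1, 8, 9, 6] cursor@7
After 6 (insert_before(14)): list=[85, 38, 14, 7, 1, 8, 9, 6] cursor@7
After 7 (delete_current): list=[85, 38, 14, 1, 8, 9, 6] cursor@1
After 8 (delete_current): list=[85, 38, 14, 8, 9, 6] cursor@8
After 9 (insert_after(17)): list=[85, 38, 14, 8, 17, 9, 6] cursor@8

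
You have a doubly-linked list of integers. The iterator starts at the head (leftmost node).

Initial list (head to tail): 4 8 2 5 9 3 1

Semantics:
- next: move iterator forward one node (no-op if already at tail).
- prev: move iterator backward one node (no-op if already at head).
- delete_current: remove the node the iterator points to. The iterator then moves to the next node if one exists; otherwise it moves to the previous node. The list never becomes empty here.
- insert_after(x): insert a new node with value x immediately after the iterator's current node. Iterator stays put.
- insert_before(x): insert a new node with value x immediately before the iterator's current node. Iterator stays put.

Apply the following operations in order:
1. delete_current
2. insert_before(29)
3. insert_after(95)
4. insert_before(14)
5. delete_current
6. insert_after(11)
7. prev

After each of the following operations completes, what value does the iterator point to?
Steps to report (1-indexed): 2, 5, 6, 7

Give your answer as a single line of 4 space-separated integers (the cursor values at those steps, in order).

Answer: 8 95 95 14

Derivation:
After 1 (delete_current): list=[8, 2, 5, 9, 3, 1] cursor@8
After 2 (insert_before(29)): list=[29, 8, 2, 5, 9, 3, 1] cursor@8
After 3 (insert_after(95)): list=[29, 8, 95, 2, 5, 9, 3, 1] cursor@8
After 4 (insert_before(14)): list=[29, 14, 8, 95, 2, 5, 9, 3, 1] cursor@8
After 5 (delete_current): list=[29, 14, 95, 2, 5, 9, 3, 1] cursor@95
After 6 (insert_after(11)): list=[29, 14, 95, 11, 2, 5, 9, 3, 1] cursor@95
After 7 (prev): list=[29, 14, 95, 11, 2, 5, 9, 3, 1] cursor@14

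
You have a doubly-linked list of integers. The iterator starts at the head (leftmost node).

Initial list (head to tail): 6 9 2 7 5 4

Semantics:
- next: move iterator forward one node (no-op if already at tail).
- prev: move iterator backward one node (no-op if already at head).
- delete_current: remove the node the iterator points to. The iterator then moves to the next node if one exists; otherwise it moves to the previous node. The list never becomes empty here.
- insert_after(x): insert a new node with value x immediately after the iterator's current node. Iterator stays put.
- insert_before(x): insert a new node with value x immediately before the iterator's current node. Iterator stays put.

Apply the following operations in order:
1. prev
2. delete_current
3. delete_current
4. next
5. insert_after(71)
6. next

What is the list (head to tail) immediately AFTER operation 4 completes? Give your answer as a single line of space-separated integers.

Answer: 2 7 5 4

Derivation:
After 1 (prev): list=[6, 9, 2, 7, 5, 4] cursor@6
After 2 (delete_current): list=[9, 2, 7, 5, 4] cursor@9
After 3 (delete_current): list=[2, 7, 5, 4] cursor@2
After 4 (next): list=[2, 7, 5, 4] cursor@7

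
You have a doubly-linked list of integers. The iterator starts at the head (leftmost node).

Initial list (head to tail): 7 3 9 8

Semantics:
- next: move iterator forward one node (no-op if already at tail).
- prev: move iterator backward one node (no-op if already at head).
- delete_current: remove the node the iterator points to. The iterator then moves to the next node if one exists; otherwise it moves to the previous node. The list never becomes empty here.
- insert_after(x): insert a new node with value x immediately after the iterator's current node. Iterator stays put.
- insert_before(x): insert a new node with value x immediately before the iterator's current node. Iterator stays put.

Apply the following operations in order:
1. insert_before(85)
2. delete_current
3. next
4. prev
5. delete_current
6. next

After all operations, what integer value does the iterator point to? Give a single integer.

Answer: 8

Derivation:
After 1 (insert_before(85)): list=[85, 7, 3, 9, 8] cursor@7
After 2 (delete_current): list=[85, 3, 9, 8] cursor@3
After 3 (next): list=[85, 3, 9, 8] cursor@9
After 4 (prev): list=[85, 3, 9, 8] cursor@3
After 5 (delete_current): list=[85, 9, 8] cursor@9
After 6 (next): list=[85, 9, 8] cursor@8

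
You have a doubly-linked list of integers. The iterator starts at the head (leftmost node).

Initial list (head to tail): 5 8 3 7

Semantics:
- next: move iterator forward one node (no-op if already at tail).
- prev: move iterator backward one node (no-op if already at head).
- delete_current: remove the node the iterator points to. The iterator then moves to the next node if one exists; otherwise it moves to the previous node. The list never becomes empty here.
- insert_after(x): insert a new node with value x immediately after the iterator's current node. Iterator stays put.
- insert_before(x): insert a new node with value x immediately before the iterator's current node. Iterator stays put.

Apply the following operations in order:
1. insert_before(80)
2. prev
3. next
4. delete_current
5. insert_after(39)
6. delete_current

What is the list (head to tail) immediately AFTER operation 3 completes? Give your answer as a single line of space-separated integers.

After 1 (insert_before(80)): list=[80, 5, 8, 3, 7] cursor@5
After 2 (prev): list=[80, 5, 8, 3, 7] cursor@80
After 3 (next): list=[80, 5, 8, 3, 7] cursor@5

Answer: 80 5 8 3 7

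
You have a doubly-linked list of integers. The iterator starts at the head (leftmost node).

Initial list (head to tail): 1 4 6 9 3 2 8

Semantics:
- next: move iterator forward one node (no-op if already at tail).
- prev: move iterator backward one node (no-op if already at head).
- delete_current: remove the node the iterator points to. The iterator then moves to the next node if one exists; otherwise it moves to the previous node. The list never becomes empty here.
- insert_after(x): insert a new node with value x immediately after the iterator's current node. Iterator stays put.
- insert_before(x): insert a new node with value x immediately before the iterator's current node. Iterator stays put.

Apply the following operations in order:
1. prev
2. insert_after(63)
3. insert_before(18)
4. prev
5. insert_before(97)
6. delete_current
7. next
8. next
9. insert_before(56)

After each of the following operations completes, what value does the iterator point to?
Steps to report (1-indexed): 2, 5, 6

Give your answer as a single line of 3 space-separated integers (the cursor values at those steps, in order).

Answer: 1 18 1

Derivation:
After 1 (prev): list=[1, 4, 6, 9, 3, 2, 8] cursor@1
After 2 (insert_after(63)): list=[1, 63, 4, 6, 9, 3, 2, 8] cursor@1
After 3 (insert_before(18)): list=[18, 1, 63, 4, 6, 9, 3, 2, 8] cursor@1
After 4 (prev): list=[18, 1, 63, 4, 6, 9, 3, 2, 8] cursor@18
After 5 (insert_before(97)): list=[97, 18, 1, 63, 4, 6, 9, 3, 2, 8] cursor@18
After 6 (delete_current): list=[97, 1, 63, 4, 6, 9, 3, 2, 8] cursor@1
After 7 (next): list=[97, 1, 63, 4, 6, 9, 3, 2, 8] cursor@63
After 8 (next): list=[97, 1, 63, 4, 6, 9, 3, 2, 8] cursor@4
After 9 (insert_before(56)): list=[97, 1, 63, 56, 4, 6, 9, 3, 2, 8] cursor@4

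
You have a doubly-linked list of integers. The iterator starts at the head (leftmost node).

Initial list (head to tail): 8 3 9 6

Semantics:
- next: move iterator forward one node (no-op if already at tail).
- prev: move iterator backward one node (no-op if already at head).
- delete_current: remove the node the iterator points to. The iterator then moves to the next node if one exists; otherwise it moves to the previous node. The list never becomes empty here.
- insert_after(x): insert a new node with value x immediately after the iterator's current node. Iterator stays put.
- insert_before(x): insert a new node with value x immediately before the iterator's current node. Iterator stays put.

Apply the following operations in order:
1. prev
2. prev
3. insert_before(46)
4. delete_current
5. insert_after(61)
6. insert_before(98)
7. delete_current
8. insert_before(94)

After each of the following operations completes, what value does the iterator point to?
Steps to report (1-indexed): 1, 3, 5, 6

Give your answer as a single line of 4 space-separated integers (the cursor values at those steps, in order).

Answer: 8 8 3 3

Derivation:
After 1 (prev): list=[8, 3, 9, 6] cursor@8
After 2 (prev): list=[8, 3, 9, 6] cursor@8
After 3 (insert_before(46)): list=[46, 8, 3, 9, 6] cursor@8
After 4 (delete_current): list=[46, 3, 9, 6] cursor@3
After 5 (insert_after(61)): list=[46, 3, 61, 9, 6] cursor@3
After 6 (insert_before(98)): list=[46, 98, 3, 61, 9, 6] cursor@3
After 7 (delete_current): list=[46, 98, 61, 9, 6] cursor@61
After 8 (insert_before(94)): list=[46, 98, 94, 61, 9, 6] cursor@61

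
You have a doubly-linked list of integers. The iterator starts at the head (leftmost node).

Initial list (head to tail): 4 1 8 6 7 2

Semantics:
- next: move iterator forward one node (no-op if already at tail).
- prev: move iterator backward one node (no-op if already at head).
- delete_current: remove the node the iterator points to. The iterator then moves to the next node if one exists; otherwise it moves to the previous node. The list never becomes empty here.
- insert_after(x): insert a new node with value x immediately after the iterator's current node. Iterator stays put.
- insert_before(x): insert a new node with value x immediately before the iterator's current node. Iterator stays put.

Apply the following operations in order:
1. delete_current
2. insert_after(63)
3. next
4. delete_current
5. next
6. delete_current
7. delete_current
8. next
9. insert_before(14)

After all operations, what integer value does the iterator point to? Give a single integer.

Answer: 2

Derivation:
After 1 (delete_current): list=[1, 8, 6, 7, 2] cursor@1
After 2 (insert_after(63)): list=[1, 63, 8, 6, 7, 2] cursor@1
After 3 (next): list=[1, 63, 8, 6, 7, 2] cursor@63
After 4 (delete_current): list=[1, 8, 6, 7, 2] cursor@8
After 5 (next): list=[1, 8, 6, 7, 2] cursor@6
After 6 (delete_current): list=[1, 8, 7, 2] cursor@7
After 7 (delete_current): list=[1, 8, 2] cursor@2
After 8 (next): list=[1, 8, 2] cursor@2
After 9 (insert_before(14)): list=[1, 8, 14, 2] cursor@2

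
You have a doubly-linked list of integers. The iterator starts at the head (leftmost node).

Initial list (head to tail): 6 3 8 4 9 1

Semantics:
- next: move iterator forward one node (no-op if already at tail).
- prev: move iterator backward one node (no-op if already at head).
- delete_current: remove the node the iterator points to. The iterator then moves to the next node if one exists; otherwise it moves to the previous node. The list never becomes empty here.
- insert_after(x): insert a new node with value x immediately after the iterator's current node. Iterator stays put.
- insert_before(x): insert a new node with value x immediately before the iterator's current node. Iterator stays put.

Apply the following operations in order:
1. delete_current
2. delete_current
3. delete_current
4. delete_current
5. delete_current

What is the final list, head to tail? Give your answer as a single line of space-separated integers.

After 1 (delete_current): list=[3, 8, 4, 9, 1] cursor@3
After 2 (delete_current): list=[8, 4, 9, 1] cursor@8
After 3 (delete_current): list=[4, 9, 1] cursor@4
After 4 (delete_current): list=[9, 1] cursor@9
After 5 (delete_current): list=[1] cursor@1

Answer: 1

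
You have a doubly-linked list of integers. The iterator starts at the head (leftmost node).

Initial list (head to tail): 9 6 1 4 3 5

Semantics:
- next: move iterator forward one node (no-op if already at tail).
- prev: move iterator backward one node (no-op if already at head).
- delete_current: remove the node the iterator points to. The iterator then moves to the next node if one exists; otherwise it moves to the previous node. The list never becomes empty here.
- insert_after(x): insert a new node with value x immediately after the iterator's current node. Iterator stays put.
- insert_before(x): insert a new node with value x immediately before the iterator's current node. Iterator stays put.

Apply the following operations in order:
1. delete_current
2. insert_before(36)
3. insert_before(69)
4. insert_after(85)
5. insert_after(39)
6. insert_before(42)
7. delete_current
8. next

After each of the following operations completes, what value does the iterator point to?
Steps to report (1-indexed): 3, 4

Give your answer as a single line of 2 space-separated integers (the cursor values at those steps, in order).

Answer: 6 6

Derivation:
After 1 (delete_current): list=[6, 1, 4, 3, 5] cursor@6
After 2 (insert_before(36)): list=[36, 6, 1, 4, 3, 5] cursor@6
After 3 (insert_before(69)): list=[36, 69, 6, 1, 4, 3, 5] cursor@6
After 4 (insert_after(85)): list=[36, 69, 6, 85, 1, 4, 3, 5] cursor@6
After 5 (insert_after(39)): list=[36, 69, 6, 39, 85, 1, 4, 3, 5] cursor@6
After 6 (insert_before(42)): list=[36, 69, 42, 6, 39, 85, 1, 4, 3, 5] cursor@6
After 7 (delete_current): list=[36, 69, 42, 39, 85, 1, 4, 3, 5] cursor@39
After 8 (next): list=[36, 69, 42, 39, 85, 1, 4, 3, 5] cursor@85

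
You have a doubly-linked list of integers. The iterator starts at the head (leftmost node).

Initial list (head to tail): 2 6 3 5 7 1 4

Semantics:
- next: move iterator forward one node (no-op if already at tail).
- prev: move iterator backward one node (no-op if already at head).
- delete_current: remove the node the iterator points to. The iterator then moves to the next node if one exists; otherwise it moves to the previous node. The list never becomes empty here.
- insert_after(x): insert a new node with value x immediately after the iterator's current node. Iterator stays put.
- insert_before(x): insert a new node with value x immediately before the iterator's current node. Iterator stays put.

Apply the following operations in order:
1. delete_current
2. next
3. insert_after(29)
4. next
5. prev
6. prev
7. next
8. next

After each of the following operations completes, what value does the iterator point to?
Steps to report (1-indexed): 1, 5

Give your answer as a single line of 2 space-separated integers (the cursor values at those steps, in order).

Answer: 6 3

Derivation:
After 1 (delete_current): list=[6, 3, 5, 7, 1, 4] cursor@6
After 2 (next): list=[6, 3, 5, 7, 1, 4] cursor@3
After 3 (insert_after(29)): list=[6, 3, 29, 5, 7, 1, 4] cursor@3
After 4 (next): list=[6, 3, 29, 5, 7, 1, 4] cursor@29
After 5 (prev): list=[6, 3, 29, 5, 7, 1, 4] cursor@3
After 6 (prev): list=[6, 3, 29, 5, 7, 1, 4] cursor@6
After 7 (next): list=[6, 3, 29, 5, 7, 1, 4] cursor@3
After 8 (next): list=[6, 3, 29, 5, 7, 1, 4] cursor@29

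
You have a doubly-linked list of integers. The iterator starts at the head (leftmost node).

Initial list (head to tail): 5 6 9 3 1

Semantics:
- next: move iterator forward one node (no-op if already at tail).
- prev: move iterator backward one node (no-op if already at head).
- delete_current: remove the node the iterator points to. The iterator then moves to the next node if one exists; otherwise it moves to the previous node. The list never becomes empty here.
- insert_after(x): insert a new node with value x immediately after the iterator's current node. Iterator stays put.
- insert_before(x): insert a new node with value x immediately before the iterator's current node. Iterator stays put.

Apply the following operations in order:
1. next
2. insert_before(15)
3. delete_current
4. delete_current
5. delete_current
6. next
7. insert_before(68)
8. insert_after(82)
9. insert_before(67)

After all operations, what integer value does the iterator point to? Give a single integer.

Answer: 1

Derivation:
After 1 (next): list=[5, 6, 9, 3, 1] cursor@6
After 2 (insert_before(15)): list=[5, 15, 6, 9, 3, 1] cursor@6
After 3 (delete_current): list=[5, 15, 9, 3, 1] cursor@9
After 4 (delete_current): list=[5, 15, 3, 1] cursor@3
After 5 (delete_current): list=[5, 15, 1] cursor@1
After 6 (next): list=[5, 15, 1] cursor@1
After 7 (insert_before(68)): list=[5, 15, 68, 1] cursor@1
After 8 (insert_after(82)): list=[5, 15, 68, 1, 82] cursor@1
After 9 (insert_before(67)): list=[5, 15, 68, 67, 1, 82] cursor@1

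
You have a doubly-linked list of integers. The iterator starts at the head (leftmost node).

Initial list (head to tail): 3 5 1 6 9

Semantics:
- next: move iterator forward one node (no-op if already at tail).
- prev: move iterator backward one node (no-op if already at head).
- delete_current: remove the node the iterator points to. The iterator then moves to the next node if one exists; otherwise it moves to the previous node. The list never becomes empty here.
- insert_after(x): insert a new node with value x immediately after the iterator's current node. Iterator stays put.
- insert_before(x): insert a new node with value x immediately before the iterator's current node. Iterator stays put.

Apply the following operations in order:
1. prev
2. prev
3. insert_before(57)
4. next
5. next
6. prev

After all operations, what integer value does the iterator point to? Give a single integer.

After 1 (prev): list=[3, 5, 1, 6, 9] cursor@3
After 2 (prev): list=[3, 5, 1, 6, 9] cursor@3
After 3 (insert_before(57)): list=[57, 3, 5, 1, 6, 9] cursor@3
After 4 (next): list=[57, 3, 5, 1, 6, 9] cursor@5
After 5 (next): list=[57, 3, 5, 1, 6, 9] cursor@1
After 6 (prev): list=[57, 3, 5, 1, 6, 9] cursor@5

Answer: 5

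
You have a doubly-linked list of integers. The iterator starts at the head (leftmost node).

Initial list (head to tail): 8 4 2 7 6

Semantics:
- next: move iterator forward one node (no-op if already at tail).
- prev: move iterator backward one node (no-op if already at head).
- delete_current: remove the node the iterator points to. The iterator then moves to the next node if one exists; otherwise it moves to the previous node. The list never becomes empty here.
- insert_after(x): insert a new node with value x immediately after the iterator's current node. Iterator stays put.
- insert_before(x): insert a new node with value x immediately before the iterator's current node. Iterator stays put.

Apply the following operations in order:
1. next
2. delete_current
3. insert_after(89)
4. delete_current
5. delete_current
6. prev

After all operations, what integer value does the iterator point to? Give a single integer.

After 1 (next): list=[8, 4, 2, 7, 6] cursor@4
After 2 (delete_current): list=[8, 2, 7, 6] cursor@2
After 3 (insert_after(89)): list=[8, 2, 89, 7, 6] cursor@2
After 4 (delete_current): list=[8, 89, 7, 6] cursor@89
After 5 (delete_current): list=[8, 7, 6] cursor@7
After 6 (prev): list=[8, 7, 6] cursor@8

Answer: 8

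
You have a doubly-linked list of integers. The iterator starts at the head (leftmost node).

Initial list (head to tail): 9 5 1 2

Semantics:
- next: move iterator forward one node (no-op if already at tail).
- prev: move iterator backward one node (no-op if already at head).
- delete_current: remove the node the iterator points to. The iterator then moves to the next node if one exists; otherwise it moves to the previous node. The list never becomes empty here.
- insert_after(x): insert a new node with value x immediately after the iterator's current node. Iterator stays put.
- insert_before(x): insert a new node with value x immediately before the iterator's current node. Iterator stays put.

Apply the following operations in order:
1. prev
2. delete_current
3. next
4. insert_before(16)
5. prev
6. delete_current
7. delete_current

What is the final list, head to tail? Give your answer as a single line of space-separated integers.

Answer: 5 2

Derivation:
After 1 (prev): list=[9, 5, 1, 2] cursor@9
After 2 (delete_current): list=[5, 1, 2] cursor@5
After 3 (next): list=[5, 1, 2] cursor@1
After 4 (insert_before(16)): list=[5, 16, 1, 2] cursor@1
After 5 (prev): list=[5, 16, 1, 2] cursor@16
After 6 (delete_current): list=[5, 1, 2] cursor@1
After 7 (delete_current): list=[5, 2] cursor@2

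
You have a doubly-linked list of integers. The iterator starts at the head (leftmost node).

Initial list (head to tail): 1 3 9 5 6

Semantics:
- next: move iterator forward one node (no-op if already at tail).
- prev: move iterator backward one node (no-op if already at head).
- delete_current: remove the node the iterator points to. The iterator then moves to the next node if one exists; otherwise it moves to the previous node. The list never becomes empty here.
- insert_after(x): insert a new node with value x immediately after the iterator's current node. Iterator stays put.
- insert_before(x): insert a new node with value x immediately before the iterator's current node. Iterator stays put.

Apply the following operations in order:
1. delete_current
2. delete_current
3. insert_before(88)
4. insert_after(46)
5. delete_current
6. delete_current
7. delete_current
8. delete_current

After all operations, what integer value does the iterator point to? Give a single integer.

Answer: 88

Derivation:
After 1 (delete_current): list=[3, 9, 5, 6] cursor@3
After 2 (delete_current): list=[9, 5, 6] cursor@9
After 3 (insert_before(88)): list=[88, 9, 5, 6] cursor@9
After 4 (insert_after(46)): list=[88, 9, 46, 5, 6] cursor@9
After 5 (delete_current): list=[88, 46, 5, 6] cursor@46
After 6 (delete_current): list=[88, 5, 6] cursor@5
After 7 (delete_current): list=[88, 6] cursor@6
After 8 (delete_current): list=[88] cursor@88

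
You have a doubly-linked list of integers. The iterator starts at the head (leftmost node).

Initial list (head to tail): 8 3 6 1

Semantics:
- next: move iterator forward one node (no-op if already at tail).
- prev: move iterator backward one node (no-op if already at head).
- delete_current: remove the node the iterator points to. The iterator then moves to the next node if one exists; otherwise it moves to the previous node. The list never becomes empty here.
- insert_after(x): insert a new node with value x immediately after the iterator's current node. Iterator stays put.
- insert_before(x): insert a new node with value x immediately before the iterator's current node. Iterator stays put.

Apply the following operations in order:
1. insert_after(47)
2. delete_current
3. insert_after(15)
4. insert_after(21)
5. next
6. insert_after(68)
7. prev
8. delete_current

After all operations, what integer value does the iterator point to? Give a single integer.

After 1 (insert_after(47)): list=[8, 47, 3, 6, 1] cursor@8
After 2 (delete_current): list=[47, 3, 6, 1] cursor@47
After 3 (insert_after(15)): list=[47, 15, 3, 6, 1] cursor@47
After 4 (insert_after(21)): list=[47, 21, 15, 3, 6, 1] cursor@47
After 5 (next): list=[47, 21, 15, 3, 6, 1] cursor@21
After 6 (insert_after(68)): list=[47, 21, 68, 15, 3, 6, 1] cursor@21
After 7 (prev): list=[47, 21, 68, 15, 3, 6, 1] cursor@47
After 8 (delete_current): list=[21, 68, 15, 3, 6, 1] cursor@21

Answer: 21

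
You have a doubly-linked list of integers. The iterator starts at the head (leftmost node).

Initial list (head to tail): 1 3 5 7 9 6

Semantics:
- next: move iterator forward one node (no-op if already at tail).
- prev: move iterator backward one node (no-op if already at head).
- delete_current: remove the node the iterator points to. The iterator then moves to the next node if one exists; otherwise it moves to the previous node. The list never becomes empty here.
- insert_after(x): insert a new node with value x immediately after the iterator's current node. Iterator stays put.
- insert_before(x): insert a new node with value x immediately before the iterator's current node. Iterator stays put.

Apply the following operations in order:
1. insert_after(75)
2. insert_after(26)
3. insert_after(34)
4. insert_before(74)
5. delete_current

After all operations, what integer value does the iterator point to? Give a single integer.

Answer: 34

Derivation:
After 1 (insert_after(75)): list=[1, 75, 3, 5, 7, 9, 6] cursor@1
After 2 (insert_after(26)): list=[1, 26, 75, 3, 5, 7, 9, 6] cursor@1
After 3 (insert_after(34)): list=[1, 34, 26, 75, 3, 5, 7, 9, 6] cursor@1
After 4 (insert_before(74)): list=[74, 1, 34, 26, 75, 3, 5, 7, 9, 6] cursor@1
After 5 (delete_current): list=[74, 34, 26, 75, 3, 5, 7, 9, 6] cursor@34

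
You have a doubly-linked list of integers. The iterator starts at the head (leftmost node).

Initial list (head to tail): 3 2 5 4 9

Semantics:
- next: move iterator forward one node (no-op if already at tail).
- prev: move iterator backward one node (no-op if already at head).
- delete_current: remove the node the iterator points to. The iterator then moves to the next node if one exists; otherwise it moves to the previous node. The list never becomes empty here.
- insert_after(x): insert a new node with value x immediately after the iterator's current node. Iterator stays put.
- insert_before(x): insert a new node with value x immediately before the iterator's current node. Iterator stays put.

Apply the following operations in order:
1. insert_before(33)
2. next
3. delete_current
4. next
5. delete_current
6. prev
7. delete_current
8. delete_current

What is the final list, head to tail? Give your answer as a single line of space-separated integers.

After 1 (insert_before(33)): list=[33, 3, 2, 5, 4, 9] cursor@3
After 2 (next): list=[33, 3, 2, 5, 4, 9] cursor@2
After 3 (delete_current): list=[33, 3, 5, 4, 9] cursor@5
After 4 (next): list=[33, 3, 5, 4, 9] cursor@4
After 5 (delete_current): list=[33, 3, 5, 9] cursor@9
After 6 (prev): list=[33, 3, 5, 9] cursor@5
After 7 (delete_current): list=[33, 3, 9] cursor@9
After 8 (delete_current): list=[33, 3] cursor@3

Answer: 33 3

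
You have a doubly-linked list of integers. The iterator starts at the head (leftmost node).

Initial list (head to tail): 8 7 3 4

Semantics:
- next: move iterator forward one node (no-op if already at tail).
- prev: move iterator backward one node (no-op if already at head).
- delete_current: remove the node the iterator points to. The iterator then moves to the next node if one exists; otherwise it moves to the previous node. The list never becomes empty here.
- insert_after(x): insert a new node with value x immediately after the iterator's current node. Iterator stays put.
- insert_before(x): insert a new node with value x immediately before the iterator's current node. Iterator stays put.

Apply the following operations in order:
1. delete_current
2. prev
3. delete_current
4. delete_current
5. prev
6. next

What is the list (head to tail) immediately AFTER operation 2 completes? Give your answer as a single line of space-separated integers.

After 1 (delete_current): list=[7, 3, 4] cursor@7
After 2 (prev): list=[7, 3, 4] cursor@7

Answer: 7 3 4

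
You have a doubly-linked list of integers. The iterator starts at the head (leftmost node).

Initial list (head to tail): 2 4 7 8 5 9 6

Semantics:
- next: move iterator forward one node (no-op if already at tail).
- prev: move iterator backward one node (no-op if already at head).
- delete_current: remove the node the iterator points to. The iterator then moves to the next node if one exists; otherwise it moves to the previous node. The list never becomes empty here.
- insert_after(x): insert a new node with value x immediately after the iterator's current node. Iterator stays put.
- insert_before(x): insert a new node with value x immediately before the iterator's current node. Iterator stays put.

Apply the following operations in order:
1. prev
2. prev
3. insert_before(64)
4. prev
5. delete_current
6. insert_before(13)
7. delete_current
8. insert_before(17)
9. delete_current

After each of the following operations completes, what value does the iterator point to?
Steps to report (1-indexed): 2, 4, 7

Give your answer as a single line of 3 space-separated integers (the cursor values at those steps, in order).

After 1 (prev): list=[2, 4, 7, 8, 5, 9, 6] cursor@2
After 2 (prev): list=[2, 4, 7, 8, 5, 9, 6] cursor@2
After 3 (insert_before(64)): list=[64, 2, 4, 7, 8, 5, 9, 6] cursor@2
After 4 (prev): list=[64, 2, 4, 7, 8, 5, 9, 6] cursor@64
After 5 (delete_current): list=[2, 4, 7, 8, 5, 9, 6] cursor@2
After 6 (insert_before(13)): list=[13, 2, 4, 7, 8, 5, 9, 6] cursor@2
After 7 (delete_current): list=[13, 4, 7, 8, 5, 9, 6] cursor@4
After 8 (insert_before(17)): list=[13, 17, 4, 7, 8, 5, 9, 6] cursor@4
After 9 (delete_current): list=[13, 17, 7, 8, 5, 9, 6] cursor@7

Answer: 2 64 4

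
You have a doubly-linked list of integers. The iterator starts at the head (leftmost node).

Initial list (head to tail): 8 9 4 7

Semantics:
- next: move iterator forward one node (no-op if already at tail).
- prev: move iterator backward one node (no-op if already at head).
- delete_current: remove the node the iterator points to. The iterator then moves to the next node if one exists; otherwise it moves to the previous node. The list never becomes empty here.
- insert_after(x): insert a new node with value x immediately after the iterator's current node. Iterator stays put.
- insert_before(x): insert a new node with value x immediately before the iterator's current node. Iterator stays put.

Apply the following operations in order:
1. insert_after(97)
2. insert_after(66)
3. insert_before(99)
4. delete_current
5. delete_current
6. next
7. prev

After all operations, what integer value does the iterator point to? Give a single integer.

After 1 (insert_after(97)): list=[8, 97, 9, 4, 7] cursor@8
After 2 (insert_after(66)): list=[8, 66, 97, 9, 4, 7] cursor@8
After 3 (insert_before(99)): list=[99, 8, 66, 97, 9, 4, 7] cursor@8
After 4 (delete_current): list=[99, 66, 97, 9, 4, 7] cursor@66
After 5 (delete_current): list=[99, 97, 9, 4, 7] cursor@97
After 6 (next): list=[99, 97, 9, 4, 7] cursor@9
After 7 (prev): list=[99, 97, 9, 4, 7] cursor@97

Answer: 97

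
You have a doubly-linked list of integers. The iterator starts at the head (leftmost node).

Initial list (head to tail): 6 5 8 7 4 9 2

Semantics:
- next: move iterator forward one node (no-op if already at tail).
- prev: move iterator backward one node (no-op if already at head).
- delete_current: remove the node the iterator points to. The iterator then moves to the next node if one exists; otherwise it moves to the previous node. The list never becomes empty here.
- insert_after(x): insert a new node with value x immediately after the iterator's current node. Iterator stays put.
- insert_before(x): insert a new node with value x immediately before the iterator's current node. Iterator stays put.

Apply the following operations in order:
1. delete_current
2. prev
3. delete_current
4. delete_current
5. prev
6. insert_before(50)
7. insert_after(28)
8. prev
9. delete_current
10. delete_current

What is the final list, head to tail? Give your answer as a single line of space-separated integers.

After 1 (delete_current): list=[5, 8, 7, 4, 9, 2] cursor@5
After 2 (prev): list=[5, 8, 7, 4, 9, 2] cursor@5
After 3 (delete_current): list=[8, 7, 4, 9, 2] cursor@8
After 4 (delete_current): list=[7, 4, 9, 2] cursor@7
After 5 (prev): list=[7, 4, 9, 2] cursor@7
After 6 (insert_before(50)): list=[50, 7, 4, 9, 2] cursor@7
After 7 (insert_after(28)): list=[50, 7, 28, 4, 9, 2] cursor@7
After 8 (prev): list=[50, 7, 28, 4, 9, 2] cursor@50
After 9 (delete_current): list=[7, 28, 4, 9, 2] cursor@7
After 10 (delete_current): list=[28, 4, 9, 2] cursor@28

Answer: 28 4 9 2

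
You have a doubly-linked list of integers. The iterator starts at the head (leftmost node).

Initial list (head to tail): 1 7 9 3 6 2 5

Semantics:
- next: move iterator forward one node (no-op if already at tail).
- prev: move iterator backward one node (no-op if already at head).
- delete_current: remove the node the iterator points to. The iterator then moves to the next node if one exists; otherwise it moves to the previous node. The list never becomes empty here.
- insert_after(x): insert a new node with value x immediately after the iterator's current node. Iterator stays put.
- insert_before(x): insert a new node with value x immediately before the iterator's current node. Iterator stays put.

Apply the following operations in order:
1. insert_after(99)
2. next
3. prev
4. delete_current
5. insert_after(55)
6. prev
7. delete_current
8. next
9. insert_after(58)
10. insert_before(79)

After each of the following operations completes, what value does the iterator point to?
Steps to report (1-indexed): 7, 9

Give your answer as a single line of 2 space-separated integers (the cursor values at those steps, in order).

Answer: 55 7

Derivation:
After 1 (insert_after(99)): list=[1, 99, 7, 9, 3, 6, 2, 5] cursor@1
After 2 (next): list=[1, 99, 7, 9, 3, 6, 2, 5] cursor@99
After 3 (prev): list=[1, 99, 7, 9, 3, 6, 2, 5] cursor@1
After 4 (delete_current): list=[99, 7, 9, 3, 6, 2, 5] cursor@99
After 5 (insert_after(55)): list=[99, 55, 7, 9, 3, 6, 2, 5] cursor@99
After 6 (prev): list=[99, 55, 7, 9, 3, 6, 2, 5] cursor@99
After 7 (delete_current): list=[55, 7, 9, 3, 6, 2, 5] cursor@55
After 8 (next): list=[55, 7, 9, 3, 6, 2, 5] cursor@7
After 9 (insert_after(58)): list=[55, 7, 58, 9, 3, 6, 2, 5] cursor@7
After 10 (insert_before(79)): list=[55, 79, 7, 58, 9, 3, 6, 2, 5] cursor@7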